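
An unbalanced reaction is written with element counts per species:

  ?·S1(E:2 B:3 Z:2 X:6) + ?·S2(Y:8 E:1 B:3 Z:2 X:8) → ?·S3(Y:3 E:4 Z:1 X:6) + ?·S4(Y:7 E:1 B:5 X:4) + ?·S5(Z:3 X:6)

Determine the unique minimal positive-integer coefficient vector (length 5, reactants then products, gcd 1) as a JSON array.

Y: 2·0+3·8 = 24 | 1·3+3·7+3·0 = 24
E: 2·2+3·1 = 7 | 1·4+3·1+3·0 = 7
B: 2·3+3·3 = 15 | 1·0+3·5+3·0 = 15
Z: 2·2+3·2 = 10 | 1·1+3·0+3·3 = 10
X: 2·6+3·8 = 36 | 1·6+3·4+3·6 = 36
gcd(2,3,1,3,3) = 1

Coefficients: [2, 3, 1, 3, 3]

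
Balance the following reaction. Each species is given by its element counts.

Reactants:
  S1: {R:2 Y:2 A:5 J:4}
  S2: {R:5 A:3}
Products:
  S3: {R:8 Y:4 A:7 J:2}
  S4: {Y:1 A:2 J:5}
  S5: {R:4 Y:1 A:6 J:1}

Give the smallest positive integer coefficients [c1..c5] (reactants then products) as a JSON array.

R: 5·2+2·5 = 20 | 1·8+3·0+3·4 = 20
Y: 5·2+2·0 = 10 | 1·4+3·1+3·1 = 10
A: 5·5+2·3 = 31 | 1·7+3·2+3·6 = 31
J: 5·4+2·0 = 20 | 1·2+3·5+3·1 = 20
gcd(5,2,1,3,3) = 1

Coefficients: [5, 2, 1, 3, 3]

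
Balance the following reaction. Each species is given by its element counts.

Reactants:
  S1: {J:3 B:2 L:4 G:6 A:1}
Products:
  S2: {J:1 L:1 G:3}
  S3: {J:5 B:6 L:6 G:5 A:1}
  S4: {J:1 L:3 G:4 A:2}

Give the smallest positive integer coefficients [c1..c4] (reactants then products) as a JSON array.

Coefficients: [3, 3, 1, 1]

J: 3·3 = 9 | 3·1+1·5+1·1 = 9
B: 3·2 = 6 | 3·0+1·6+1·0 = 6
L: 3·4 = 12 | 3·1+1·6+1·3 = 12
G: 3·6 = 18 | 3·3+1·5+1·4 = 18
A: 3·1 = 3 | 3·0+1·1+1·2 = 3
gcd(3,3,1,1) = 1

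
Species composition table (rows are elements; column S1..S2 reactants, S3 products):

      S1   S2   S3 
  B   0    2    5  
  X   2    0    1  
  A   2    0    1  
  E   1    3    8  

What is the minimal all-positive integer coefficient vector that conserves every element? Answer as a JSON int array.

B: 1·0+5·2 = 10 | 2·5 = 10
X: 1·2+5·0 = 2 | 2·1 = 2
A: 1·2+5·0 = 2 | 2·1 = 2
E: 1·1+5·3 = 16 | 2·8 = 16
gcd(1,5,2) = 1

Coefficients: [1, 5, 2]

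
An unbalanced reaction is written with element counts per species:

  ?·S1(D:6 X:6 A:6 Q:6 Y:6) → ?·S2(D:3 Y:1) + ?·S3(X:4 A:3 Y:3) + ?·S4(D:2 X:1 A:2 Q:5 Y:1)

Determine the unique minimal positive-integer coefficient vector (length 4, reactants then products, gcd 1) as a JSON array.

Coefficients: [5, 6, 6, 6]

D: 5·6 = 30 | 6·3+6·0+6·2 = 30
X: 5·6 = 30 | 6·0+6·4+6·1 = 30
A: 5·6 = 30 | 6·0+6·3+6·2 = 30
Q: 5·6 = 30 | 6·0+6·0+6·5 = 30
Y: 5·6 = 30 | 6·1+6·3+6·1 = 30
gcd(5,6,6,6) = 1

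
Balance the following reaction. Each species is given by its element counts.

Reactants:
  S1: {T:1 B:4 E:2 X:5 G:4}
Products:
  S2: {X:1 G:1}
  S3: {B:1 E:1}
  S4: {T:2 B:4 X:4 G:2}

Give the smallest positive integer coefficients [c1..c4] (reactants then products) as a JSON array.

T: 2·1 = 2 | 6·0+4·0+1·2 = 2
B: 2·4 = 8 | 6·0+4·1+1·4 = 8
E: 2·2 = 4 | 6·0+4·1+1·0 = 4
X: 2·5 = 10 | 6·1+4·0+1·4 = 10
G: 2·4 = 8 | 6·1+4·0+1·2 = 8
gcd(2,6,4,1) = 1

Coefficients: [2, 6, 4, 1]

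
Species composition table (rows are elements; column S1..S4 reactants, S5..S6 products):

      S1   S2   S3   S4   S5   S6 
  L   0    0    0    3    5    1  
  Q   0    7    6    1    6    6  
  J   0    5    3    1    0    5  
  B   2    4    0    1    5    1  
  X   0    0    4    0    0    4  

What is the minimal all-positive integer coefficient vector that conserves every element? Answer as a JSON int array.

Coefficients: [3, 1, 5, 5, 2, 5]

L: 3·0+1·0+5·0+5·3 = 15 | 2·5+5·1 = 15
Q: 3·0+1·7+5·6+5·1 = 42 | 2·6+5·6 = 42
J: 3·0+1·5+5·3+5·1 = 25 | 2·0+5·5 = 25
B: 3·2+1·4+5·0+5·1 = 15 | 2·5+5·1 = 15
X: 3·0+1·0+5·4+5·0 = 20 | 2·0+5·4 = 20
gcd(3,1,5,5,2,5) = 1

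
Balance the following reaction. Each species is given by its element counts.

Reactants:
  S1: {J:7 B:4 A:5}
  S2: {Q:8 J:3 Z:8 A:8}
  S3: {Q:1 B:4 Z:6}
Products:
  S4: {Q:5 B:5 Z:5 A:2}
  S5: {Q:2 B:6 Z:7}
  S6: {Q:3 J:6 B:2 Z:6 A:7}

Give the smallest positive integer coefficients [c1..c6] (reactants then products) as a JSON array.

Coefficients: [3, 3, 5, 2, 2, 5]

Q: 3·0+3·8+5·1 = 29 | 2·5+2·2+5·3 = 29
J: 3·7+3·3+5·0 = 30 | 2·0+2·0+5·6 = 30
B: 3·4+3·0+5·4 = 32 | 2·5+2·6+5·2 = 32
Z: 3·0+3·8+5·6 = 54 | 2·5+2·7+5·6 = 54
A: 3·5+3·8+5·0 = 39 | 2·2+2·0+5·7 = 39
gcd(3,3,5,2,2,5) = 1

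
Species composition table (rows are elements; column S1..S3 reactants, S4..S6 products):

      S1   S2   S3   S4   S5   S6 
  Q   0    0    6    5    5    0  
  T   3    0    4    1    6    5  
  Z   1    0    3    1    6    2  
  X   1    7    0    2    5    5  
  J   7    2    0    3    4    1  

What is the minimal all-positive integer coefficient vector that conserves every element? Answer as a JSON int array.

Coefficients: [2, 4, 5, 5, 1, 3]

Q: 2·0+4·0+5·6 = 30 | 5·5+1·5+3·0 = 30
T: 2·3+4·0+5·4 = 26 | 5·1+1·6+3·5 = 26
Z: 2·1+4·0+5·3 = 17 | 5·1+1·6+3·2 = 17
X: 2·1+4·7+5·0 = 30 | 5·2+1·5+3·5 = 30
J: 2·7+4·2+5·0 = 22 | 5·3+1·4+3·1 = 22
gcd(2,4,5,5,1,3) = 1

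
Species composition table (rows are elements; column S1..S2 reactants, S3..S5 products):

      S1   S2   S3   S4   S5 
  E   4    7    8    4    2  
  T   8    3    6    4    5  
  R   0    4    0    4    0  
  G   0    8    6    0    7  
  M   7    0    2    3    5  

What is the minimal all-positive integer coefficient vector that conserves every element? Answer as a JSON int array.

Coefficients: [4, 4, 3, 4, 2]

E: 4·4+4·7 = 44 | 3·8+4·4+2·2 = 44
T: 4·8+4·3 = 44 | 3·6+4·4+2·5 = 44
R: 4·0+4·4 = 16 | 3·0+4·4+2·0 = 16
G: 4·0+4·8 = 32 | 3·6+4·0+2·7 = 32
M: 4·7+4·0 = 28 | 3·2+4·3+2·5 = 28
gcd(4,4,3,4,2) = 1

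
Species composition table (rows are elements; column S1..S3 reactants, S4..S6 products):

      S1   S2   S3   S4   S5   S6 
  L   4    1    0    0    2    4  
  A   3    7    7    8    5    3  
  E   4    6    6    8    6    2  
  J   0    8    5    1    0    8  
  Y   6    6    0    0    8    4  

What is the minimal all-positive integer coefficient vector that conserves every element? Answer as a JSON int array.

L: 4·4+2·1+2·0 = 18 | 2·0+3·2+3·4 = 18
A: 4·3+2·7+2·7 = 40 | 2·8+3·5+3·3 = 40
E: 4·4+2·6+2·6 = 40 | 2·8+3·6+3·2 = 40
J: 4·0+2·8+2·5 = 26 | 2·1+3·0+3·8 = 26
Y: 4·6+2·6+2·0 = 36 | 2·0+3·8+3·4 = 36
gcd(4,2,2,2,3,3) = 1

Coefficients: [4, 2, 2, 2, 3, 3]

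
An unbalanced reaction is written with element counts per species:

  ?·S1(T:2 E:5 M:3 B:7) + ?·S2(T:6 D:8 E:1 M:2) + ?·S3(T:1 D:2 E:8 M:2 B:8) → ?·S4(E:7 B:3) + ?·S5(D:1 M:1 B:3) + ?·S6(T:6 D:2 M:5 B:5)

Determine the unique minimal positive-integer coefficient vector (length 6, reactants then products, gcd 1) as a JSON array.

Coefficients: [5, 1, 2, 6, 6, 3]

T: 5·2+1·6+2·1 = 18 | 6·0+6·0+3·6 = 18
D: 5·0+1·8+2·2 = 12 | 6·0+6·1+3·2 = 12
E: 5·5+1·1+2·8 = 42 | 6·7+6·0+3·0 = 42
M: 5·3+1·2+2·2 = 21 | 6·0+6·1+3·5 = 21
B: 5·7+1·0+2·8 = 51 | 6·3+6·3+3·5 = 51
gcd(5,1,2,6,6,3) = 1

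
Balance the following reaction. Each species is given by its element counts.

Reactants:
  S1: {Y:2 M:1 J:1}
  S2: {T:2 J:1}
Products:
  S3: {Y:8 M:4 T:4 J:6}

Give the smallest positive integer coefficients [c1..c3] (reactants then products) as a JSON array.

Coefficients: [4, 2, 1]

Y: 4·2+2·0 = 8 | 1·8 = 8
M: 4·1+2·0 = 4 | 1·4 = 4
T: 4·0+2·2 = 4 | 1·4 = 4
J: 4·1+2·1 = 6 | 1·6 = 6
gcd(4,2,1) = 1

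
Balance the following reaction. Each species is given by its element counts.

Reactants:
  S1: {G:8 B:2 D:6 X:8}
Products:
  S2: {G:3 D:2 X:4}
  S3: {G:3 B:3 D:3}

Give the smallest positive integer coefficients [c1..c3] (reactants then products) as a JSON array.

Coefficients: [3, 6, 2]

G: 3·8 = 24 | 6·3+2·3 = 24
B: 3·2 = 6 | 6·0+2·3 = 6
D: 3·6 = 18 | 6·2+2·3 = 18
X: 3·8 = 24 | 6·4+2·0 = 24
gcd(3,6,2) = 1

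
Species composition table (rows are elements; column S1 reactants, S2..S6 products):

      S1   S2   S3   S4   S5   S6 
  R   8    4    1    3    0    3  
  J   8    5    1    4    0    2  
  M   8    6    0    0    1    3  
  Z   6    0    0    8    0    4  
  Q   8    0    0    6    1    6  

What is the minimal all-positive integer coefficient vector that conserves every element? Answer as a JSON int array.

R: 4·8 = 32 | 3·4+5·1+1·3+2·0+4·3 = 32
J: 4·8 = 32 | 3·5+5·1+1·4+2·0+4·2 = 32
M: 4·8 = 32 | 3·6+5·0+1·0+2·1+4·3 = 32
Z: 4·6 = 24 | 3·0+5·0+1·8+2·0+4·4 = 24
Q: 4·8 = 32 | 3·0+5·0+1·6+2·1+4·6 = 32
gcd(4,3,5,1,2,4) = 1

Coefficients: [4, 3, 5, 1, 2, 4]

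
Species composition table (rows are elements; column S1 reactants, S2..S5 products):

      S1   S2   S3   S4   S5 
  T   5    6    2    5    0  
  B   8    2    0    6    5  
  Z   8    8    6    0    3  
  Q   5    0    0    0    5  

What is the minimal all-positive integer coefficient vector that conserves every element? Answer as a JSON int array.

T: 6·5 = 30 | 3·6+1·2+2·5+6·0 = 30
B: 6·8 = 48 | 3·2+1·0+2·6+6·5 = 48
Z: 6·8 = 48 | 3·8+1·6+2·0+6·3 = 48
Q: 6·5 = 30 | 3·0+1·0+2·0+6·5 = 30
gcd(6,3,1,2,6) = 1

Coefficients: [6, 3, 1, 2, 6]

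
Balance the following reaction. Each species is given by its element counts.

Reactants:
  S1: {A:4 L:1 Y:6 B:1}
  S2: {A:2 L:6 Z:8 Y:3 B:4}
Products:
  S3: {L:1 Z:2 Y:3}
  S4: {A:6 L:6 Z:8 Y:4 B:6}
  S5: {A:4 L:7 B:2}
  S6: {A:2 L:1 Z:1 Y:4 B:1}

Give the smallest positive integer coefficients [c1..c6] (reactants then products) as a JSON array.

A: 6·4+5·2 = 34 | 5·0+3·6+1·4+6·2 = 34
L: 6·1+5·6 = 36 | 5·1+3·6+1·7+6·1 = 36
Z: 6·0+5·8 = 40 | 5·2+3·8+1·0+6·1 = 40
Y: 6·6+5·3 = 51 | 5·3+3·4+1·0+6·4 = 51
B: 6·1+5·4 = 26 | 5·0+3·6+1·2+6·1 = 26
gcd(6,5,5,3,1,6) = 1

Coefficients: [6, 5, 5, 3, 1, 6]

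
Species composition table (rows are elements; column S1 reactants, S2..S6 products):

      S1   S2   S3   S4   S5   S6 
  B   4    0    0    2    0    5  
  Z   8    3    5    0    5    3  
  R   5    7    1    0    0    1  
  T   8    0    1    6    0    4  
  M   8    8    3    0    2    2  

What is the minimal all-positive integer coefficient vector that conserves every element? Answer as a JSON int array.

B: 5·4 = 20 | 3·0+2·0+5·2+3·0+2·5 = 20
Z: 5·8 = 40 | 3·3+2·5+5·0+3·5+2·3 = 40
R: 5·5 = 25 | 3·7+2·1+5·0+3·0+2·1 = 25
T: 5·8 = 40 | 3·0+2·1+5·6+3·0+2·4 = 40
M: 5·8 = 40 | 3·8+2·3+5·0+3·2+2·2 = 40
gcd(5,3,2,5,3,2) = 1

Coefficients: [5, 3, 2, 5, 3, 2]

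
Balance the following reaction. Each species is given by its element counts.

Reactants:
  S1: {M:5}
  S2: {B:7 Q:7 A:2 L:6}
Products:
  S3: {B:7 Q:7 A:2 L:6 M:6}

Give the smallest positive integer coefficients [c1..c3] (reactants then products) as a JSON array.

Coefficients: [6, 5, 5]

B: 6·0+5·7 = 35 | 5·7 = 35
Q: 6·0+5·7 = 35 | 5·7 = 35
A: 6·0+5·2 = 10 | 5·2 = 10
L: 6·0+5·6 = 30 | 5·6 = 30
M: 6·5+5·0 = 30 | 5·6 = 30
gcd(6,5,5) = 1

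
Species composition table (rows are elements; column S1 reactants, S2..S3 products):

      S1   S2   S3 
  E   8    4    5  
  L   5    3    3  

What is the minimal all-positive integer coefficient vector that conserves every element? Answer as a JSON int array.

Coefficients: [3, 1, 4]

E: 3·8 = 24 | 1·4+4·5 = 24
L: 3·5 = 15 | 1·3+4·3 = 15
gcd(3,1,4) = 1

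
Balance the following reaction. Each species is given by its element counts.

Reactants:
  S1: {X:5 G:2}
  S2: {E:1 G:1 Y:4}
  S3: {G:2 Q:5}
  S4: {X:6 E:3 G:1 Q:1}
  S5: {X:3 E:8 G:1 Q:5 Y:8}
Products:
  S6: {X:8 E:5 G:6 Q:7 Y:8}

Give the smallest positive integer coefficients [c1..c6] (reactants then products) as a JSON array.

Coefficients: [3, 4, 3, 1, 1, 3]

X: 3·5+4·0+3·0+1·6+1·3 = 24 | 3·8 = 24
E: 3·0+4·1+3·0+1·3+1·8 = 15 | 3·5 = 15
G: 3·2+4·1+3·2+1·1+1·1 = 18 | 3·6 = 18
Q: 3·0+4·0+3·5+1·1+1·5 = 21 | 3·7 = 21
Y: 3·0+4·4+3·0+1·0+1·8 = 24 | 3·8 = 24
gcd(3,4,3,1,1,3) = 1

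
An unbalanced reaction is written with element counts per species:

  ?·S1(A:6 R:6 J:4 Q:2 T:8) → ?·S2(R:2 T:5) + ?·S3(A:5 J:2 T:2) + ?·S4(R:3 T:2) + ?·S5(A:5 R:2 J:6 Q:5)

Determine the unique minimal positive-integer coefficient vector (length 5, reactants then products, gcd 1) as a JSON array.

A: 5·6 = 30 | 4·0+4·5+6·0+2·5 = 30
R: 5·6 = 30 | 4·2+4·0+6·3+2·2 = 30
J: 5·4 = 20 | 4·0+4·2+6·0+2·6 = 20
Q: 5·2 = 10 | 4·0+4·0+6·0+2·5 = 10
T: 5·8 = 40 | 4·5+4·2+6·2+2·0 = 40
gcd(5,4,4,6,2) = 1

Coefficients: [5, 4, 4, 6, 2]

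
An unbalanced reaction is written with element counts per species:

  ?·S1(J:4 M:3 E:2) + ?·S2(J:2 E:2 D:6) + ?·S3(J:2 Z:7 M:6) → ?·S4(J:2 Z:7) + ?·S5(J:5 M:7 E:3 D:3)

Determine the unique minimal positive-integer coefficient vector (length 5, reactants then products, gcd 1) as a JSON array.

J: 6·4+3·2+4·2 = 38 | 4·2+6·5 = 38
Z: 6·0+3·0+4·7 = 28 | 4·7+6·0 = 28
M: 6·3+3·0+4·6 = 42 | 4·0+6·7 = 42
E: 6·2+3·2+4·0 = 18 | 4·0+6·3 = 18
D: 6·0+3·6+4·0 = 18 | 4·0+6·3 = 18
gcd(6,3,4,4,6) = 1

Coefficients: [6, 3, 4, 4, 6]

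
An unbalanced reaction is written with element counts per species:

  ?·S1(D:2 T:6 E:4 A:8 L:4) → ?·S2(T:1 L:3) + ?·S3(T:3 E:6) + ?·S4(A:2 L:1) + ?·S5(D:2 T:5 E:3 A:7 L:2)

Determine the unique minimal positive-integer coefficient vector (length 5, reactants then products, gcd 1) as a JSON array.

D: 6·2 = 12 | 3·0+1·0+3·0+6·2 = 12
T: 6·6 = 36 | 3·1+1·3+3·0+6·5 = 36
E: 6·4 = 24 | 3·0+1·6+3·0+6·3 = 24
A: 6·8 = 48 | 3·0+1·0+3·2+6·7 = 48
L: 6·4 = 24 | 3·3+1·0+3·1+6·2 = 24
gcd(6,3,1,3,6) = 1

Coefficients: [6, 3, 1, 3, 6]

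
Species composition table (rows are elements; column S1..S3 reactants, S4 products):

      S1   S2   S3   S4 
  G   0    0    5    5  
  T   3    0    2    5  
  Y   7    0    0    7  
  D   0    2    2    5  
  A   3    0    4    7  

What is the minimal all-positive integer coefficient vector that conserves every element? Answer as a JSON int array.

Coefficients: [2, 3, 2, 2]

G: 2·0+3·0+2·5 = 10 | 2·5 = 10
T: 2·3+3·0+2·2 = 10 | 2·5 = 10
Y: 2·7+3·0+2·0 = 14 | 2·7 = 14
D: 2·0+3·2+2·2 = 10 | 2·5 = 10
A: 2·3+3·0+2·4 = 14 | 2·7 = 14
gcd(2,3,2,2) = 1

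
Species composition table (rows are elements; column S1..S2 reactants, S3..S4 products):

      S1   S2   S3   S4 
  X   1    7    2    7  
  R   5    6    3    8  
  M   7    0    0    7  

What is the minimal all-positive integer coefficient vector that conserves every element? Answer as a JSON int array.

X: 3·1+4·7 = 31 | 5·2+3·7 = 31
R: 3·5+4·6 = 39 | 5·3+3·8 = 39
M: 3·7+4·0 = 21 | 5·0+3·7 = 21
gcd(3,4,5,3) = 1

Coefficients: [3, 4, 5, 3]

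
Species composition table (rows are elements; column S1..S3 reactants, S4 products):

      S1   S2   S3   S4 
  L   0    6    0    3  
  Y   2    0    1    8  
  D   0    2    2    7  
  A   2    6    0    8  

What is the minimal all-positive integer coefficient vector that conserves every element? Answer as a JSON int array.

L: 5·0+1·6+6·0 = 6 | 2·3 = 6
Y: 5·2+1·0+6·1 = 16 | 2·8 = 16
D: 5·0+1·2+6·2 = 14 | 2·7 = 14
A: 5·2+1·6+6·0 = 16 | 2·8 = 16
gcd(5,1,6,2) = 1

Coefficients: [5, 1, 6, 2]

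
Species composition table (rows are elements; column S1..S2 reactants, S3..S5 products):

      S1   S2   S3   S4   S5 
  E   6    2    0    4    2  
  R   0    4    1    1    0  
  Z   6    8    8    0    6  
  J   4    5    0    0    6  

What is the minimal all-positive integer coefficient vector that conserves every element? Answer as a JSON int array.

E: 5·6+2·2 = 34 | 2·0+6·4+5·2 = 34
R: 5·0+2·4 = 8 | 2·1+6·1+5·0 = 8
Z: 5·6+2·8 = 46 | 2·8+6·0+5·6 = 46
J: 5·4+2·5 = 30 | 2·0+6·0+5·6 = 30
gcd(5,2,2,6,5) = 1

Coefficients: [5, 2, 2, 6, 5]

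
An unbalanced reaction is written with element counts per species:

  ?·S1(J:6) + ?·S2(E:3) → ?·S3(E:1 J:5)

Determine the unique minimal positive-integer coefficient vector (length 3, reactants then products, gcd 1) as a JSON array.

Coefficients: [5, 2, 6]

E: 5·0+2·3 = 6 | 6·1 = 6
J: 5·6+2·0 = 30 | 6·5 = 30
gcd(5,2,6) = 1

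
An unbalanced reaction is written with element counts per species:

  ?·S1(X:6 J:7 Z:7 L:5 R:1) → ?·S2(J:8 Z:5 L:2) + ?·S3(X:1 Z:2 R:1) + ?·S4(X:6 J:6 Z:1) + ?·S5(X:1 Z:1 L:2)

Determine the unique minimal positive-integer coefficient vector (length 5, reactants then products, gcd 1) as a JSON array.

X: 2·6 = 12 | 1·0+2·1+1·6+4·1 = 12
J: 2·7 = 14 | 1·8+2·0+1·6+4·0 = 14
Z: 2·7 = 14 | 1·5+2·2+1·1+4·1 = 14
L: 2·5 = 10 | 1·2+2·0+1·0+4·2 = 10
R: 2·1 = 2 | 1·0+2·1+1·0+4·0 = 2
gcd(2,1,2,1,4) = 1

Coefficients: [2, 1, 2, 1, 4]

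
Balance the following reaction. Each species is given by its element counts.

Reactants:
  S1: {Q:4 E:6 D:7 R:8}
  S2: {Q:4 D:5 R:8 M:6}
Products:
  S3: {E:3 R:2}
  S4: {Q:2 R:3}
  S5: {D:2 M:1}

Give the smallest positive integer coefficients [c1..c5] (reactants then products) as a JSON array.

Q: 1·4+1·4 = 8 | 2·0+4·2+6·0 = 8
E: 1·6+1·0 = 6 | 2·3+4·0+6·0 = 6
D: 1·7+1·5 = 12 | 2·0+4·0+6·2 = 12
R: 1·8+1·8 = 16 | 2·2+4·3+6·0 = 16
M: 1·0+1·6 = 6 | 2·0+4·0+6·1 = 6
gcd(1,1,2,4,6) = 1

Coefficients: [1, 1, 2, 4, 6]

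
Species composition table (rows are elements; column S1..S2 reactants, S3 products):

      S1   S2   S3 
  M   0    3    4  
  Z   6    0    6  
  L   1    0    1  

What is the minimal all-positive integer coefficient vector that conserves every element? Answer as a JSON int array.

M: 3·0+4·3 = 12 | 3·4 = 12
Z: 3·6+4·0 = 18 | 3·6 = 18
L: 3·1+4·0 = 3 | 3·1 = 3
gcd(3,4,3) = 1

Coefficients: [3, 4, 3]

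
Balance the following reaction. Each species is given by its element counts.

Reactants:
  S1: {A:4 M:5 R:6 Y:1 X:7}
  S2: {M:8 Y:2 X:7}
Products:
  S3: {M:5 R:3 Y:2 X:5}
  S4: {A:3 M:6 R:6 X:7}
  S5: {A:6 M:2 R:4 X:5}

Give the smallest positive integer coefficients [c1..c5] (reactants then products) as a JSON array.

A: 6·4+1·0 = 24 | 4·0+2·3+3·6 = 24
M: 6·5+1·8 = 38 | 4·5+2·6+3·2 = 38
R: 6·6+1·0 = 36 | 4·3+2·6+3·4 = 36
Y: 6·1+1·2 = 8 | 4·2+2·0+3·0 = 8
X: 6·7+1·7 = 49 | 4·5+2·7+3·5 = 49
gcd(6,1,4,2,3) = 1

Coefficients: [6, 1, 4, 2, 3]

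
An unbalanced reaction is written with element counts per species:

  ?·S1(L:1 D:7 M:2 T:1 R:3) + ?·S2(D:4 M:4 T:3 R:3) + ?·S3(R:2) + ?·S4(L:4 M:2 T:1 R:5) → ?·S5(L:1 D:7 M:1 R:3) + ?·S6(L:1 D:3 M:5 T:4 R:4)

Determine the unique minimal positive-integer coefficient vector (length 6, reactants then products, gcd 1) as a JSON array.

L: 6·1+3·0+1·0+1·4 = 10 | 6·1+4·1 = 10
D: 6·7+3·4+1·0+1·0 = 54 | 6·7+4·3 = 54
M: 6·2+3·4+1·0+1·2 = 26 | 6·1+4·5 = 26
T: 6·1+3·3+1·0+1·1 = 16 | 6·0+4·4 = 16
R: 6·3+3·3+1·2+1·5 = 34 | 6·3+4·4 = 34
gcd(6,3,1,1,6,4) = 1

Coefficients: [6, 3, 1, 1, 6, 4]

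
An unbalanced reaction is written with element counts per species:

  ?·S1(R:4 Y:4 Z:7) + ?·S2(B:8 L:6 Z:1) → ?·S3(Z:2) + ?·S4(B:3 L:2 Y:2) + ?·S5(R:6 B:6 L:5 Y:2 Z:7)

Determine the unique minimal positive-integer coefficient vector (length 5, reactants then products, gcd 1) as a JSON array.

Coefficients: [3, 3, 5, 4, 2]

R: 3·4+3·0 = 12 | 5·0+4·0+2·6 = 12
B: 3·0+3·8 = 24 | 5·0+4·3+2·6 = 24
L: 3·0+3·6 = 18 | 5·0+4·2+2·5 = 18
Y: 3·4+3·0 = 12 | 5·0+4·2+2·2 = 12
Z: 3·7+3·1 = 24 | 5·2+4·0+2·7 = 24
gcd(3,3,5,4,2) = 1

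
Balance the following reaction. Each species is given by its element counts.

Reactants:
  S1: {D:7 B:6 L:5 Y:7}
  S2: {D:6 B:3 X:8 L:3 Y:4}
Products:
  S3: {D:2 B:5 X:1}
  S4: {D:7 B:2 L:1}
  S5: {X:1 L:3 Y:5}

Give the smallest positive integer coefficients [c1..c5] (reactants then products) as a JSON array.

Coefficients: [3, 1, 3, 3, 5]

D: 3·7+1·6 = 27 | 3·2+3·7+5·0 = 27
B: 3·6+1·3 = 21 | 3·5+3·2+5·0 = 21
X: 3·0+1·8 = 8 | 3·1+3·0+5·1 = 8
L: 3·5+1·3 = 18 | 3·0+3·1+5·3 = 18
Y: 3·7+1·4 = 25 | 3·0+3·0+5·5 = 25
gcd(3,1,3,3,5) = 1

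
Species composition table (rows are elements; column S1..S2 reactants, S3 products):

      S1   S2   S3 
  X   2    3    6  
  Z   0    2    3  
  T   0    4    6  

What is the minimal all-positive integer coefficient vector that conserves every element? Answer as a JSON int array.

X: 3·2+6·3 = 24 | 4·6 = 24
Z: 3·0+6·2 = 12 | 4·3 = 12
T: 3·0+6·4 = 24 | 4·6 = 24
gcd(3,6,4) = 1

Coefficients: [3, 6, 4]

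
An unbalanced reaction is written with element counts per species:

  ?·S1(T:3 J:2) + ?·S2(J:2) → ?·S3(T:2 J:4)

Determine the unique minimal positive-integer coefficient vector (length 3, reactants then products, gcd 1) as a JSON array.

Coefficients: [2, 4, 3]

T: 2·3+4·0 = 6 | 3·2 = 6
J: 2·2+4·2 = 12 | 3·4 = 12
gcd(2,4,3) = 1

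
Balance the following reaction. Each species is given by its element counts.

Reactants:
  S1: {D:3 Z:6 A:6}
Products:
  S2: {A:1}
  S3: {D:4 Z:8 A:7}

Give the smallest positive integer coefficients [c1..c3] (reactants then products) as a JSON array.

D: 4·3 = 12 | 3·0+3·4 = 12
Z: 4·6 = 24 | 3·0+3·8 = 24
A: 4·6 = 24 | 3·1+3·7 = 24
gcd(4,3,3) = 1

Coefficients: [4, 3, 3]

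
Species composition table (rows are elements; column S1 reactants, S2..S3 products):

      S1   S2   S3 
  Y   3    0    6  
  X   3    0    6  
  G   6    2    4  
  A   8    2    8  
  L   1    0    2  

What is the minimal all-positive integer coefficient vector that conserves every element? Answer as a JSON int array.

Y: 2·3 = 6 | 4·0+1·6 = 6
X: 2·3 = 6 | 4·0+1·6 = 6
G: 2·6 = 12 | 4·2+1·4 = 12
A: 2·8 = 16 | 4·2+1·8 = 16
L: 2·1 = 2 | 4·0+1·2 = 2
gcd(2,4,1) = 1

Coefficients: [2, 4, 1]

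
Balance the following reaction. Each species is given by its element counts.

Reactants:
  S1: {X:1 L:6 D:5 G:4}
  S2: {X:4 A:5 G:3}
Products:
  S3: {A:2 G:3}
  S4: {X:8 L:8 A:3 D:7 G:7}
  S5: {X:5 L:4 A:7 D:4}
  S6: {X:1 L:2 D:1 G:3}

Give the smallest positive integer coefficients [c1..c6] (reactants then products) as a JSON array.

X: 5·1+6·4 = 29 | 5·0+2·8+2·5+3·1 = 29
L: 5·6+6·0 = 30 | 5·0+2·8+2·4+3·2 = 30
A: 5·0+6·5 = 30 | 5·2+2·3+2·7+3·0 = 30
D: 5·5+6·0 = 25 | 5·0+2·7+2·4+3·1 = 25
G: 5·4+6·3 = 38 | 5·3+2·7+2·0+3·3 = 38
gcd(5,6,5,2,2,3) = 1

Coefficients: [5, 6, 5, 2, 2, 3]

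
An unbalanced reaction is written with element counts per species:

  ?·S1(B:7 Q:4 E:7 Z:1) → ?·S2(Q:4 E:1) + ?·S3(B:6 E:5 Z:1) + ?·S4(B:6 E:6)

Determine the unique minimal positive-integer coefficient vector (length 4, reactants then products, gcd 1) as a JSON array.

B: 6·7 = 42 | 6·0+6·6+1·6 = 42
Q: 6·4 = 24 | 6·4+6·0+1·0 = 24
E: 6·7 = 42 | 6·1+6·5+1·6 = 42
Z: 6·1 = 6 | 6·0+6·1+1·0 = 6
gcd(6,6,6,1) = 1

Coefficients: [6, 6, 6, 1]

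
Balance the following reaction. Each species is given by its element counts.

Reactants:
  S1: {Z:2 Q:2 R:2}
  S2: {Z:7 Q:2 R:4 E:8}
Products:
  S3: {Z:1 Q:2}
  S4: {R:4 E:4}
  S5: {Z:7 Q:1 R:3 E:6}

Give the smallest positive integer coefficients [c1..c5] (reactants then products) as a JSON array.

Coefficients: [1, 2, 2, 1, 2]

Z: 1·2+2·7 = 16 | 2·1+1·0+2·7 = 16
Q: 1·2+2·2 = 6 | 2·2+1·0+2·1 = 6
R: 1·2+2·4 = 10 | 2·0+1·4+2·3 = 10
E: 1·0+2·8 = 16 | 2·0+1·4+2·6 = 16
gcd(1,2,2,1,2) = 1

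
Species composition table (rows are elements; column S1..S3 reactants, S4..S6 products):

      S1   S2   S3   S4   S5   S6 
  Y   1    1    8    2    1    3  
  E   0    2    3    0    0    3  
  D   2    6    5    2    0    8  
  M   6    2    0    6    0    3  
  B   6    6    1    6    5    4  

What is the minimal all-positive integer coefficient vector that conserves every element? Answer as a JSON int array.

Y: 2·1+6·1+2·8 = 24 | 1·2+4·1+6·3 = 24
E: 2·0+6·2+2·3 = 18 | 1·0+4·0+6·3 = 18
D: 2·2+6·6+2·5 = 50 | 1·2+4·0+6·8 = 50
M: 2·6+6·2+2·0 = 24 | 1·6+4·0+6·3 = 24
B: 2·6+6·6+2·1 = 50 | 1·6+4·5+6·4 = 50
gcd(2,6,2,1,4,6) = 1

Coefficients: [2, 6, 2, 1, 4, 6]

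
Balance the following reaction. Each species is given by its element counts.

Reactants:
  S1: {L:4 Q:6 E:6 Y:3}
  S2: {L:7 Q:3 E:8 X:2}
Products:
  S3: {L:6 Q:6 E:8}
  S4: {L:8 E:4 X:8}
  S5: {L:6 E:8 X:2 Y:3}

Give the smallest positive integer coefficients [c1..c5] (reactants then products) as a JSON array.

L: 2·4+6·7 = 50 | 5·6+1·8+2·6 = 50
Q: 2·6+6·3 = 30 | 5·6+1·0+2·0 = 30
E: 2·6+6·8 = 60 | 5·8+1·4+2·8 = 60
X: 2·0+6·2 = 12 | 5·0+1·8+2·2 = 12
Y: 2·3+6·0 = 6 | 5·0+1·0+2·3 = 6
gcd(2,6,5,1,2) = 1

Coefficients: [2, 6, 5, 1, 2]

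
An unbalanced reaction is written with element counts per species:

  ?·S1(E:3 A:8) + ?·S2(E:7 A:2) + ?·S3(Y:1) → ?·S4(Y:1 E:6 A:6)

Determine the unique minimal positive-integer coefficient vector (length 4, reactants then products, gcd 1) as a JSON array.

Y: 3·0+3·0+5·1 = 5 | 5·1 = 5
E: 3·3+3·7+5·0 = 30 | 5·6 = 30
A: 3·8+3·2+5·0 = 30 | 5·6 = 30
gcd(3,3,5,5) = 1

Coefficients: [3, 3, 5, 5]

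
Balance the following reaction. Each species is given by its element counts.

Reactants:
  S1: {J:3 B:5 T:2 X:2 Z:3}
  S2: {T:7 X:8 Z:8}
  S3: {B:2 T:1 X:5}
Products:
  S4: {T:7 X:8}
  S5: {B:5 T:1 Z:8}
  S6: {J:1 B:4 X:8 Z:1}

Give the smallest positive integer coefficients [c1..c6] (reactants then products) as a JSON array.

Coefficients: [1, 1, 6, 2, 1, 3]

J: 1·3+1·0+6·0 = 3 | 2·0+1·0+3·1 = 3
B: 1·5+1·0+6·2 = 17 | 2·0+1·5+3·4 = 17
T: 1·2+1·7+6·1 = 15 | 2·7+1·1+3·0 = 15
X: 1·2+1·8+6·5 = 40 | 2·8+1·0+3·8 = 40
Z: 1·3+1·8+6·0 = 11 | 2·0+1·8+3·1 = 11
gcd(1,1,6,2,1,3) = 1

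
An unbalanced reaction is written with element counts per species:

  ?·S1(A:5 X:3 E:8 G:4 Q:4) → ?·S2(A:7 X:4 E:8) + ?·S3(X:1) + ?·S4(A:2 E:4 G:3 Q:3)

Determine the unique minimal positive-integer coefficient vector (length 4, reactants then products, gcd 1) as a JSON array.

A: 3·5 = 15 | 1·7+5·0+4·2 = 15
X: 3·3 = 9 | 1·4+5·1+4·0 = 9
E: 3·8 = 24 | 1·8+5·0+4·4 = 24
G: 3·4 = 12 | 1·0+5·0+4·3 = 12
Q: 3·4 = 12 | 1·0+5·0+4·3 = 12
gcd(3,1,5,4) = 1

Coefficients: [3, 1, 5, 4]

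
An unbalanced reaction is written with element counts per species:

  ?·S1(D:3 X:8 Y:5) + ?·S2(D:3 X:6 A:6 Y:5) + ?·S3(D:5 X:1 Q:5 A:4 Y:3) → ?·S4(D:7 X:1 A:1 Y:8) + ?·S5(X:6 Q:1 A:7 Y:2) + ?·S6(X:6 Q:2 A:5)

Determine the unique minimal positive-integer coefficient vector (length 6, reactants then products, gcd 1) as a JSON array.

Coefficients: [1, 5, 2, 4, 2, 4]

D: 1·3+5·3+2·5 = 28 | 4·7+2·0+4·0 = 28
X: 1·8+5·6+2·1 = 40 | 4·1+2·6+4·6 = 40
Q: 1·0+5·0+2·5 = 10 | 4·0+2·1+4·2 = 10
A: 1·0+5·6+2·4 = 38 | 4·1+2·7+4·5 = 38
Y: 1·5+5·5+2·3 = 36 | 4·8+2·2+4·0 = 36
gcd(1,5,2,4,2,4) = 1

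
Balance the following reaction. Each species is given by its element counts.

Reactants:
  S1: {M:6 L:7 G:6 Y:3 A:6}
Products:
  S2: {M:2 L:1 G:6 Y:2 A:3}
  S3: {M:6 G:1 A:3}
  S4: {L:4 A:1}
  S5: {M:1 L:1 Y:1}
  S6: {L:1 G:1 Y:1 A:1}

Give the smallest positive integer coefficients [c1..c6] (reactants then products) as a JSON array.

Coefficients: [5, 4, 3, 6, 4, 3]

M: 5·6 = 30 | 4·2+3·6+6·0+4·1+3·0 = 30
L: 5·7 = 35 | 4·1+3·0+6·4+4·1+3·1 = 35
G: 5·6 = 30 | 4·6+3·1+6·0+4·0+3·1 = 30
Y: 5·3 = 15 | 4·2+3·0+6·0+4·1+3·1 = 15
A: 5·6 = 30 | 4·3+3·3+6·1+4·0+3·1 = 30
gcd(5,4,3,6,4,3) = 1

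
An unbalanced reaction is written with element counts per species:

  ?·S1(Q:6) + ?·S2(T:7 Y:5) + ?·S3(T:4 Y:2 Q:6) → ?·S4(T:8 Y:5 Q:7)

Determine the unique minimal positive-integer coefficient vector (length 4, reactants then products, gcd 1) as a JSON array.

Coefficients: [2, 4, 5, 6]

T: 2·0+4·7+5·4 = 48 | 6·8 = 48
Y: 2·0+4·5+5·2 = 30 | 6·5 = 30
Q: 2·6+4·0+5·6 = 42 | 6·7 = 42
gcd(2,4,5,6) = 1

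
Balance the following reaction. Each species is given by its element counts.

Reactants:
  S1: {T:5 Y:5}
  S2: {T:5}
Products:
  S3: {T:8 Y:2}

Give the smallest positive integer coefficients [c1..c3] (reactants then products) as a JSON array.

Coefficients: [2, 6, 5]

T: 2·5+6·5 = 40 | 5·8 = 40
Y: 2·5+6·0 = 10 | 5·2 = 10
gcd(2,6,5) = 1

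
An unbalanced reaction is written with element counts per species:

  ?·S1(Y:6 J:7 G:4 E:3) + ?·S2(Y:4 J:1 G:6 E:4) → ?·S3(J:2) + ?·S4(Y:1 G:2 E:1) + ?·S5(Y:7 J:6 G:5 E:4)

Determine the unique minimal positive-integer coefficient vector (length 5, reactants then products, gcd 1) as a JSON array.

Y: 4·6+2·4 = 32 | 3·0+4·1+4·7 = 32
J: 4·7+2·1 = 30 | 3·2+4·0+4·6 = 30
G: 4·4+2·6 = 28 | 3·0+4·2+4·5 = 28
E: 4·3+2·4 = 20 | 3·0+4·1+4·4 = 20
gcd(4,2,3,4,4) = 1

Coefficients: [4, 2, 3, 4, 4]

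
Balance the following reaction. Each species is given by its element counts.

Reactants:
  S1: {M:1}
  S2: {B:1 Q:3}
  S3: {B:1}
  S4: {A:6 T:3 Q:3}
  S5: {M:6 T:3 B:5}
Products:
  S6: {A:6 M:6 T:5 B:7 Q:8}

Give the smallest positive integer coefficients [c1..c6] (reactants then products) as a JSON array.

A: 6·0+5·0+6·0+3·6+2·0 = 18 | 3·6 = 18
M: 6·1+5·0+6·0+3·0+2·6 = 18 | 3·6 = 18
T: 6·0+5·0+6·0+3·3+2·3 = 15 | 3·5 = 15
B: 6·0+5·1+6·1+3·0+2·5 = 21 | 3·7 = 21
Q: 6·0+5·3+6·0+3·3+2·0 = 24 | 3·8 = 24
gcd(6,5,6,3,2,3) = 1

Coefficients: [6, 5, 6, 3, 2, 3]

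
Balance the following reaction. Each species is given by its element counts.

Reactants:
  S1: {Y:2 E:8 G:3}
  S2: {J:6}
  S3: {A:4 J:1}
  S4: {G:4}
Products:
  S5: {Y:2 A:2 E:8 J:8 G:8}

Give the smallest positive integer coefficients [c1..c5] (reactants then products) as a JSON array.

Y: 4·2+5·0+2·0+5·0 = 8 | 4·2 = 8
A: 4·0+5·0+2·4+5·0 = 8 | 4·2 = 8
E: 4·8+5·0+2·0+5·0 = 32 | 4·8 = 32
J: 4·0+5·6+2·1+5·0 = 32 | 4·8 = 32
G: 4·3+5·0+2·0+5·4 = 32 | 4·8 = 32
gcd(4,5,2,5,4) = 1

Coefficients: [4, 5, 2, 5, 4]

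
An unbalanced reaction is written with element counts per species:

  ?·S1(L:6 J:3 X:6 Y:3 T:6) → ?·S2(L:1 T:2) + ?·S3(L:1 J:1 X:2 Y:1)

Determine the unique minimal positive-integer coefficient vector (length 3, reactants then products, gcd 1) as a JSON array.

Coefficients: [1, 3, 3]

L: 1·6 = 6 | 3·1+3·1 = 6
J: 1·3 = 3 | 3·0+3·1 = 3
X: 1·6 = 6 | 3·0+3·2 = 6
Y: 1·3 = 3 | 3·0+3·1 = 3
T: 1·6 = 6 | 3·2+3·0 = 6
gcd(1,3,3) = 1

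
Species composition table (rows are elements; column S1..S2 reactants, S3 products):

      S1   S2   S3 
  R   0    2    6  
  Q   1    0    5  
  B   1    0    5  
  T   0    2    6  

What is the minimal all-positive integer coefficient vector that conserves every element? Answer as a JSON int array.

Coefficients: [5, 3, 1]

R: 5·0+3·2 = 6 | 1·6 = 6
Q: 5·1+3·0 = 5 | 1·5 = 5
B: 5·1+3·0 = 5 | 1·5 = 5
T: 5·0+3·2 = 6 | 1·6 = 6
gcd(5,3,1) = 1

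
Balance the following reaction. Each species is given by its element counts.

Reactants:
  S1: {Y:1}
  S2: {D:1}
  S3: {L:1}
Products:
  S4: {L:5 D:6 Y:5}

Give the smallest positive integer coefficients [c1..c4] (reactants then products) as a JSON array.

L: 5·0+6·0+5·1 = 5 | 1·5 = 5
D: 5·0+6·1+5·0 = 6 | 1·6 = 6
Y: 5·1+6·0+5·0 = 5 | 1·5 = 5
gcd(5,6,5,1) = 1

Coefficients: [5, 6, 5, 1]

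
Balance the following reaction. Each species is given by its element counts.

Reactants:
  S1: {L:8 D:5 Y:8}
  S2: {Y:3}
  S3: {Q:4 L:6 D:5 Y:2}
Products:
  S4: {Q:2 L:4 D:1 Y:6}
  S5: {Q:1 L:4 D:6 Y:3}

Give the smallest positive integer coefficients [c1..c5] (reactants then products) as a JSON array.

Coefficients: [1, 4, 2, 3, 2]

Q: 1·0+4·0+2·4 = 8 | 3·2+2·1 = 8
L: 1·8+4·0+2·6 = 20 | 3·4+2·4 = 20
D: 1·5+4·0+2·5 = 15 | 3·1+2·6 = 15
Y: 1·8+4·3+2·2 = 24 | 3·6+2·3 = 24
gcd(1,4,2,3,2) = 1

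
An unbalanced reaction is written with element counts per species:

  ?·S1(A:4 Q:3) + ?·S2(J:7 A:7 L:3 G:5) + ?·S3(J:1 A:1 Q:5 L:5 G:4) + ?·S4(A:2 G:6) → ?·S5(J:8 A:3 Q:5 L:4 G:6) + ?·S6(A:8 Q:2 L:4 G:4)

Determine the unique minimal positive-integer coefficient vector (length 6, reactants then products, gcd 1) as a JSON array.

Coefficients: [4, 6, 6, 1, 6, 6]

J: 4·0+6·7+6·1+1·0 = 48 | 6·8+6·0 = 48
A: 4·4+6·7+6·1+1·2 = 66 | 6·3+6·8 = 66
Q: 4·3+6·0+6·5+1·0 = 42 | 6·5+6·2 = 42
L: 4·0+6·3+6·5+1·0 = 48 | 6·4+6·4 = 48
G: 4·0+6·5+6·4+1·6 = 60 | 6·6+6·4 = 60
gcd(4,6,6,1,6,6) = 1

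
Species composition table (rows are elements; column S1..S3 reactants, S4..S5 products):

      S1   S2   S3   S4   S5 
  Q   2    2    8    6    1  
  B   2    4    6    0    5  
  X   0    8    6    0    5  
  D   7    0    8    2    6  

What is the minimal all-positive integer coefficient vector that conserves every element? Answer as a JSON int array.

Q: 2·2+1·2+2·8 = 22 | 3·6+4·1 = 22
B: 2·2+1·4+2·6 = 20 | 3·0+4·5 = 20
X: 2·0+1·8+2·6 = 20 | 3·0+4·5 = 20
D: 2·7+1·0+2·8 = 30 | 3·2+4·6 = 30
gcd(2,1,2,3,4) = 1

Coefficients: [2, 1, 2, 3, 4]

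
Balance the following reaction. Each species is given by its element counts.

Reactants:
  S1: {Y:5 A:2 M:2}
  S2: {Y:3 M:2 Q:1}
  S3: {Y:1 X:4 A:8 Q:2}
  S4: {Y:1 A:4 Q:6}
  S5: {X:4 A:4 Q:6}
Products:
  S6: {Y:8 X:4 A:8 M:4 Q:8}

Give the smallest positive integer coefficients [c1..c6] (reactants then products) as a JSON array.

Y: 2·5+4·3+1·1+1·1+2·0 = 24 | 3·8 = 24
X: 2·0+4·0+1·4+1·0+2·4 = 12 | 3·4 = 12
A: 2·2+4·0+1·8+1·4+2·4 = 24 | 3·8 = 24
M: 2·2+4·2+1·0+1·0+2·0 = 12 | 3·4 = 12
Q: 2·0+4·1+1·2+1·6+2·6 = 24 | 3·8 = 24
gcd(2,4,1,1,2,3) = 1

Coefficients: [2, 4, 1, 1, 2, 3]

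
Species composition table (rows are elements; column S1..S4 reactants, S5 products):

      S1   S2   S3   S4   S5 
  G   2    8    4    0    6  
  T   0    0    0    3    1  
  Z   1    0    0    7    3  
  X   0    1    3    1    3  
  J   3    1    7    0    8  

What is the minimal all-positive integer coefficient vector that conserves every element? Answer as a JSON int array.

Coefficients: [4, 1, 5, 2, 6]

G: 4·2+1·8+5·4+2·0 = 36 | 6·6 = 36
T: 4·0+1·0+5·0+2·3 = 6 | 6·1 = 6
Z: 4·1+1·0+5·0+2·7 = 18 | 6·3 = 18
X: 4·0+1·1+5·3+2·1 = 18 | 6·3 = 18
J: 4·3+1·1+5·7+2·0 = 48 | 6·8 = 48
gcd(4,1,5,2,6) = 1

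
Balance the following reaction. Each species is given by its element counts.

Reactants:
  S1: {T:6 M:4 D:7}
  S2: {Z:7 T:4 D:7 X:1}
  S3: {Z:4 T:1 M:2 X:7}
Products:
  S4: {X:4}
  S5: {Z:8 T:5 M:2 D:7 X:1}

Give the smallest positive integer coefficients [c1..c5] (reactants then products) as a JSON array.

Z: 1·0+4·7+3·4 = 40 | 5·0+5·8 = 40
T: 1·6+4·4+3·1 = 25 | 5·0+5·5 = 25
M: 1·4+4·0+3·2 = 10 | 5·0+5·2 = 10
D: 1·7+4·7+3·0 = 35 | 5·0+5·7 = 35
X: 1·0+4·1+3·7 = 25 | 5·4+5·1 = 25
gcd(1,4,3,5,5) = 1

Coefficients: [1, 4, 3, 5, 5]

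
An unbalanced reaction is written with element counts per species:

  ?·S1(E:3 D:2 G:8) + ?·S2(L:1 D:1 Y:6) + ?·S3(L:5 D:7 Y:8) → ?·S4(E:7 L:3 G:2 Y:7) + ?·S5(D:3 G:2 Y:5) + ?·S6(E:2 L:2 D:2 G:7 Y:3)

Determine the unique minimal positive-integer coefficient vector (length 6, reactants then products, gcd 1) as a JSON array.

Coefficients: [5, 6, 1, 1, 5, 4]

E: 5·3+6·0+1·0 = 15 | 1·7+5·0+4·2 = 15
L: 5·0+6·1+1·5 = 11 | 1·3+5·0+4·2 = 11
D: 5·2+6·1+1·7 = 23 | 1·0+5·3+4·2 = 23
G: 5·8+6·0+1·0 = 40 | 1·2+5·2+4·7 = 40
Y: 5·0+6·6+1·8 = 44 | 1·7+5·5+4·3 = 44
gcd(5,6,1,1,5,4) = 1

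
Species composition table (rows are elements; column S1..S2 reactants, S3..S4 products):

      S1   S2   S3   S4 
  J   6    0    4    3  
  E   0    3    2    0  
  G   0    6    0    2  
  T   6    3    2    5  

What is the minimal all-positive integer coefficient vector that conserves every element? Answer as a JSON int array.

Coefficients: [5, 2, 3, 6]

J: 5·6+2·0 = 30 | 3·4+6·3 = 30
E: 5·0+2·3 = 6 | 3·2+6·0 = 6
G: 5·0+2·6 = 12 | 3·0+6·2 = 12
T: 5·6+2·3 = 36 | 3·2+6·5 = 36
gcd(5,2,3,6) = 1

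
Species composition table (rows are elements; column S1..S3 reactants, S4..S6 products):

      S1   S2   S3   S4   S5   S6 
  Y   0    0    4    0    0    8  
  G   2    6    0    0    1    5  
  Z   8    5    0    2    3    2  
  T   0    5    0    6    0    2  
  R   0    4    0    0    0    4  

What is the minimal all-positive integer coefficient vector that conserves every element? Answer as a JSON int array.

Y: 1·0+2·0+4·4 = 16 | 1·0+4·0+2·8 = 16
G: 1·2+2·6+4·0 = 14 | 1·0+4·1+2·5 = 14
Z: 1·8+2·5+4·0 = 18 | 1·2+4·3+2·2 = 18
T: 1·0+2·5+4·0 = 10 | 1·6+4·0+2·2 = 10
R: 1·0+2·4+4·0 = 8 | 1·0+4·0+2·4 = 8
gcd(1,2,4,1,4,2) = 1

Coefficients: [1, 2, 4, 1, 4, 2]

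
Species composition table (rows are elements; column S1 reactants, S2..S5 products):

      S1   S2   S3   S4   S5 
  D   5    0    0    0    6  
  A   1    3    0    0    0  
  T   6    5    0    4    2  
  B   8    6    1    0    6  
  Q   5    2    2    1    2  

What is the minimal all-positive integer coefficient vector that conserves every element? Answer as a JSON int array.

D: 6·5 = 30 | 2·0+6·0+4·0+5·6 = 30
A: 6·1 = 6 | 2·3+6·0+4·0+5·0 = 6
T: 6·6 = 36 | 2·5+6·0+4·4+5·2 = 36
B: 6·8 = 48 | 2·6+6·1+4·0+5·6 = 48
Q: 6·5 = 30 | 2·2+6·2+4·1+5·2 = 30
gcd(6,2,6,4,5) = 1

Coefficients: [6, 2, 6, 4, 5]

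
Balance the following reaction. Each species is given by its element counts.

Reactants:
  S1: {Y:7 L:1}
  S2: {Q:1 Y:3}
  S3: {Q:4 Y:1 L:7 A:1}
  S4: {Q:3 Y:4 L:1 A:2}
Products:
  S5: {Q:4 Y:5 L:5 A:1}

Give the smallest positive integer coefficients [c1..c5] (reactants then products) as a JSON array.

Q: 1·0+5·1+4·4+1·3 = 24 | 6·4 = 24
Y: 1·7+5·3+4·1+1·4 = 30 | 6·5 = 30
L: 1·1+5·0+4·7+1·1 = 30 | 6·5 = 30
A: 1·0+5·0+4·1+1·2 = 6 | 6·1 = 6
gcd(1,5,4,1,6) = 1

Coefficients: [1, 5, 4, 1, 6]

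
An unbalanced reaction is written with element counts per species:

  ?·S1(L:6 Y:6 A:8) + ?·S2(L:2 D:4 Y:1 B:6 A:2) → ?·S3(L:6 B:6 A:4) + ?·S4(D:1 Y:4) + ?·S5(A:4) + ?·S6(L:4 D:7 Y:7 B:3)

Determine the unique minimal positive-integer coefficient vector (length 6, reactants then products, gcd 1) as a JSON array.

Coefficients: [3, 4, 3, 2, 5, 2]

L: 3·6+4·2 = 26 | 3·6+2·0+5·0+2·4 = 26
D: 3·0+4·4 = 16 | 3·0+2·1+5·0+2·7 = 16
Y: 3·6+4·1 = 22 | 3·0+2·4+5·0+2·7 = 22
B: 3·0+4·6 = 24 | 3·6+2·0+5·0+2·3 = 24
A: 3·8+4·2 = 32 | 3·4+2·0+5·4+2·0 = 32
gcd(3,4,3,2,5,2) = 1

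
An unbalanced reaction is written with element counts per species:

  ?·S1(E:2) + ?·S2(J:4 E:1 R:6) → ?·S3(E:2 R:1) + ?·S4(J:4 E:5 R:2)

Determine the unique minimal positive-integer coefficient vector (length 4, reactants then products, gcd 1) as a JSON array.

Coefficients: [6, 1, 4, 1]

J: 6·0+1·4 = 4 | 4·0+1·4 = 4
E: 6·2+1·1 = 13 | 4·2+1·5 = 13
R: 6·0+1·6 = 6 | 4·1+1·2 = 6
gcd(6,1,4,1) = 1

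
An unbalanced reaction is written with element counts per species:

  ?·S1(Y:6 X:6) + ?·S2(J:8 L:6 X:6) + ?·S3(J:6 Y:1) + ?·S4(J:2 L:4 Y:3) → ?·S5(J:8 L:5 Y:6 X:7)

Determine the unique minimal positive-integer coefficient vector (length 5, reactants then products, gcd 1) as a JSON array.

Coefficients: [4, 3, 3, 3, 6]

J: 4·0+3·8+3·6+3·2 = 48 | 6·8 = 48
L: 4·0+3·6+3·0+3·4 = 30 | 6·5 = 30
Y: 4·6+3·0+3·1+3·3 = 36 | 6·6 = 36
X: 4·6+3·6+3·0+3·0 = 42 | 6·7 = 42
gcd(4,3,3,3,6) = 1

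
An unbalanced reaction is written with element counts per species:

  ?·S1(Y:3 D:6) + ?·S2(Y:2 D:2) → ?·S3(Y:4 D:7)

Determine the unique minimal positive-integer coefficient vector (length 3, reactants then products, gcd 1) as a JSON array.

Coefficients: [2, 1, 2]

Y: 2·3+1·2 = 8 | 2·4 = 8
D: 2·6+1·2 = 14 | 2·7 = 14
gcd(2,1,2) = 1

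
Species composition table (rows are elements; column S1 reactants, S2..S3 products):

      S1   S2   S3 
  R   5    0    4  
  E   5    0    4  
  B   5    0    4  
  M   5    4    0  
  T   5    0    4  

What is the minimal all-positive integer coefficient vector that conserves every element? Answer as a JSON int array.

Coefficients: [4, 5, 5]

R: 4·5 = 20 | 5·0+5·4 = 20
E: 4·5 = 20 | 5·0+5·4 = 20
B: 4·5 = 20 | 5·0+5·4 = 20
M: 4·5 = 20 | 5·4+5·0 = 20
T: 4·5 = 20 | 5·0+5·4 = 20
gcd(4,5,5) = 1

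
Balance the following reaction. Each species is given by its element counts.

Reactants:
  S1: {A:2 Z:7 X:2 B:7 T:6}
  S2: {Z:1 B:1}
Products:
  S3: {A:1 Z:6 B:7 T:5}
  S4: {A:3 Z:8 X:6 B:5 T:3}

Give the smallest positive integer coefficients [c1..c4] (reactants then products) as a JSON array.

A: 3·2+5·0 = 6 | 3·1+1·3 = 6
Z: 3·7+5·1 = 26 | 3·6+1·8 = 26
X: 3·2+5·0 = 6 | 3·0+1·6 = 6
B: 3·7+5·1 = 26 | 3·7+1·5 = 26
T: 3·6+5·0 = 18 | 3·5+1·3 = 18
gcd(3,5,3,1) = 1

Coefficients: [3, 5, 3, 1]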